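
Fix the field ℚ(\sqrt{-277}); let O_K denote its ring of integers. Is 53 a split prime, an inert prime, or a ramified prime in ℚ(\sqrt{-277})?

53 remains inert

Since -277 ≢ 1 mod 4, the ring of integers is ℤ[√-277] with discriminant 4·(-277) = -1108.
53 ∤ -1108, so 53 is unramified.
(-277/53) = 41^26 mod 53 = 52, giving Legendre symbol -1.
(-277/53) = -1, so 53 is inert.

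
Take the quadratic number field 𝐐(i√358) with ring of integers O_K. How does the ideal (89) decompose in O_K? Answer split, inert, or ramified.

d = -358 ≡ 2 (mod 4), so O_K = ℤ[√-358] and disc(K) = 4d = -1432.
disc(K) = -1432 is not divisible by 89; 89 is unramified.
(-358/89) = 87^44 mod 89 = 1, giving Legendre symbol 1.
(-358/89) = 1, so 89 splits.

split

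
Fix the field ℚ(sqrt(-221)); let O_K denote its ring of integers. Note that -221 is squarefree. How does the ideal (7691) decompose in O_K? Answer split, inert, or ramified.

p is inert

-221 mod 4 = 3, hence disc K = 4·(-221) = -884 and O_K = ℤ[√-221].
Since gcd(7691, -884) = 1 the prime 7691 does not ramify.
Compute (-221/7691) via Euler: 7470^((7691-1)/2) mod 7691 = 7690, so (-221/7691) = -1.
Legendre symbol -1 ⇒ 7691 is inert.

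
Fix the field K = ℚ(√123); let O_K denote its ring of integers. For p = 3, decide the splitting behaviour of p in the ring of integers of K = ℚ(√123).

3 is ramified

d = 123 ≡ 3 (mod 4), so O_K = ℤ[√123] and disc(K) = 4d = 492.
disc(K) = 492 = 3·164, so p = 3 is ramified.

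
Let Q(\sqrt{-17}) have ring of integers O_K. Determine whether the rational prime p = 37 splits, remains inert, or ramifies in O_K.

d = -17 ≡ 3 (mod 4), so O_K = ℤ[√-17] and disc(K) = 4d = -68.
disc(K) = -68 is not divisible by 37; 37 is unramified.
Legendre symbol by Euler's criterion: (-17/37) ≡ (-17)^18 ≡ 36 (mod 37), i.e. (-17/37) = -1.
d is a non-residue mod p, hence 37 remains inert in O_K.

inert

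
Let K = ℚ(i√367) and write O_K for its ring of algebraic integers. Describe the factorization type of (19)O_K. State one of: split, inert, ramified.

d = -367 ≡ 1 (mod 4), so O_K = ℤ[(1+√-367)/2] and disc(K) = d = -367.
Since gcd(19, -367) = 1 the prime 19 does not ramify.
Euler's criterion: (-367)^9 mod 19 = 18. Thus (-367|19) = -1.
Legendre symbol -1 ⇒ 19 is inert.

inert — (19) stays prime in O_K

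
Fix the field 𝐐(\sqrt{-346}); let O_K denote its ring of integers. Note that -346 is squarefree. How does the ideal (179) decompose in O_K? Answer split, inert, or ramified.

179 splits in O_K

d = -346 ≡ 2 (mod 4), so O_K = ℤ[√-346] and disc(K) = 4d = -1384.
Since gcd(179, -1384) = 1 the prime 179 does not ramify.
Compute (-346/179) via Euler: 12^((179-1)/2) mod 179 = 1, so (-346/179) = 1.
(-346/179) = 1, so 179 splits.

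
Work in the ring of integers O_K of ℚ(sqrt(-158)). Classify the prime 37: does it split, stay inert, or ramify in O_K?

37 splits in O_K

-158 mod 4 = 2, hence disc K = 4·(-158) = -632 and O_K = ℤ[√-158].
Since gcd(37, -632) = 1 the prime 37 does not ramify.
Compute (-158/37) via Euler: 27^((37-1)/2) mod 37 = 1, so (-158/37) = 1.
(-158/37) = 1, so 37 splits.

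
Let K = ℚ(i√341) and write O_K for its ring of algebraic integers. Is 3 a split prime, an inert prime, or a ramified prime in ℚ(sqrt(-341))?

Since -341 ≢ 1 mod 4, the ring of integers is ℤ[√-341] with discriminant 4·(-341) = -1364.
3 ∤ -1364, so 3 is unramified.
Compute (-341/3) via Euler: 1^((3-1)/2) mod 3 = 1, so (-341/3) = 1.
d is a quadratic residue mod p, hence 3 splits in O_K.

splits completely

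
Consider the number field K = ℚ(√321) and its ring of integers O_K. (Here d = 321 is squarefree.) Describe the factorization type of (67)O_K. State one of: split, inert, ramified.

321 mod 4 = 1, hence disc K = 321 and O_K = ℤ[(1+√321)/2].
disc(K) = 321 is not divisible by 67; 67 is unramified.
Compute (321/67) via Euler: 53^((67-1)/2) mod 67 = 66, so (321/67) = -1.
(321/67) = -1, so 67 is inert.

p is inert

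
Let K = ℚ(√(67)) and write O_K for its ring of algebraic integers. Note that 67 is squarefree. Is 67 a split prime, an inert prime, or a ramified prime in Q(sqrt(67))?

67 mod 4 = 3, hence disc K = 4·67 = 268 and O_K = ℤ[√67].
disc(K) = 268 = 67·4, so p = 67 is ramified.

ramifies in O_K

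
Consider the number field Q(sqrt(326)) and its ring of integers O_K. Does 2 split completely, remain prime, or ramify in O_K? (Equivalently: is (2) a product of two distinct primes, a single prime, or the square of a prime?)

ramified — (2) = 𝔭²

Since 326 ≢ 1 mod 4, the ring of integers is ℤ[√326] with discriminant 4·326 = 1304.
Ramification test: 2 | 1304. The prime 2 ramifies in K.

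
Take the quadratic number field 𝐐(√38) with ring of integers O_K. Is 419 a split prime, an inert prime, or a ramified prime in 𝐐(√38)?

d = 38 ≡ 2 (mod 4), so O_K = ℤ[√38] and disc(K) = 4d = 152.
disc(K) = 152 is not divisible by 419; 419 is unramified.
Legendre symbol by Euler's criterion: (38/419) ≡ 38^209 ≡ 1 (mod 419), i.e. (38/419) = 1.
d is a quadratic residue mod p, hence 419 splits in O_K.

p splits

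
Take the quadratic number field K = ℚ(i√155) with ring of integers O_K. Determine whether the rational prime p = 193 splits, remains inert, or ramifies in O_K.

remains prime (inert)

d = -155 ≡ 1 (mod 4), so O_K = ℤ[(1+√-155)/2] and disc(K) = d = -155.
disc(K) = -155 is not divisible by 193; 193 is unramified.
Legendre symbol by Euler's criterion: (-155/193) ≡ (-155)^96 ≡ 192 (mod 193), i.e. (-155/193) = -1.
Legendre symbol -1 ⇒ 193 is inert.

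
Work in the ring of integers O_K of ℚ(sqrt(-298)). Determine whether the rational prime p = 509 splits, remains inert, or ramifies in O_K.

-298 mod 4 = 2, hence disc K = 4·(-298) = -1192 and O_K = ℤ[√-298].
Since gcd(509, -1192) = 1 the prime 509 does not ramify.
Euler's criterion: (-298)^254 mod 509 = 1. Thus (-298|509) = 1.
(-298/509) = 1, so 509 splits.

splits completely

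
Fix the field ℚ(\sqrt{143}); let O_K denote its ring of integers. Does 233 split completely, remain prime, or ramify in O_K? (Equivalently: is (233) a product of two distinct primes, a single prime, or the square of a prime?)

d = 143 ≡ 3 (mod 4), so O_K = ℤ[√143] and disc(K) = 4d = 572.
disc(K) = 572 is not divisible by 233; 233 is unramified.
Euler's criterion: 143^116 mod 233 = 232. Thus (143|233) = -1.
(143/233) = -1, so 233 is inert.

p is inert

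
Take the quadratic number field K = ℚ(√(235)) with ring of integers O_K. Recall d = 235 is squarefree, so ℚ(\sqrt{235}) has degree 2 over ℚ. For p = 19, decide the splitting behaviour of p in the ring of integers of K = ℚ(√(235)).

splits completely

Since 235 ≢ 1 mod 4, the ring of integers is ℤ[√235] with discriminant 4·235 = 940.
disc(K) = 940 is not divisible by 19; 19 is unramified.
Legendre symbol by Euler's criterion: (235/19) ≡ 235^9 ≡ 1 (mod 19), i.e. (235/19) = 1.
d is a quadratic residue mod p, hence 19 splits in O_K.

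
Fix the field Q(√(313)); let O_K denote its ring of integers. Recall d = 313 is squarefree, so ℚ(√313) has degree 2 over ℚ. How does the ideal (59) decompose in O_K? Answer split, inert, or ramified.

313 mod 4 = 1, hence disc K = 313 and O_K = ℤ[(1+√313)/2].
59 ∤ 313, so 59 is unramified.
(313/59) = 18^29 mod 59 = 58, giving Legendre symbol -1.
(313/59) = -1, so 59 is inert.

inert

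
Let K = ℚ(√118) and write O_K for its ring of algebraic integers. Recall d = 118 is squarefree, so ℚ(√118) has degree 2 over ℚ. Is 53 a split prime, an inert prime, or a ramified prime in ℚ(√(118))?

d = 118 ≡ 2 (mod 4), so O_K = ℤ[√118] and disc(K) = 4d = 472.
disc(K) = 472 is not divisible by 53; 53 is unramified.
Euler's criterion: 118^26 mod 53 = 52. Thus (118|53) = -1.
Legendre symbol -1 ⇒ 53 is inert.

53 remains inert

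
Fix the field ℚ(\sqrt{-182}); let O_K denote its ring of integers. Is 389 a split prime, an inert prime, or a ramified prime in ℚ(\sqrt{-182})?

p is inert

-182 mod 4 = 2, hence disc K = 4·(-182) = -728 and O_K = ℤ[√-182].
389 ∤ -728, so 389 is unramified.
(-182/389) = 207^194 mod 389 = 388, giving Legendre symbol -1.
(-182/389) = -1, so 389 is inert.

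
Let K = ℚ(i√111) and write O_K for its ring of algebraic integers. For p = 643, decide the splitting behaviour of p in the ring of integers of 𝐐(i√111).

-111 mod 4 = 1, hence disc K = -111 and O_K = ℤ[(1+√-111)/2].
Since gcd(643, -111) = 1 the prime 643 does not ramify.
Euler's criterion: (-111)^321 mod 643 = 642. Thus (-111|643) = -1.
(-111/643) = -1, so 643 is inert.

643 remains inert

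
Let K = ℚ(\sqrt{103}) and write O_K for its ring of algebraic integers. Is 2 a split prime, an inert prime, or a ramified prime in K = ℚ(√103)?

ramifies in O_K

d = 103 ≡ 3 (mod 4), so O_K = ℤ[√103] and disc(K) = 4d = 412.
2 divides disc(K) = 412, so 2 ramifies.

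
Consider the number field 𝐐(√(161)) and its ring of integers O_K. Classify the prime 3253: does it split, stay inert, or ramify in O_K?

161 mod 4 = 1, hence disc K = 161 and O_K = ℤ[(1+√161)/2].
disc(K) = 161 is not divisible by 3253; 3253 is unramified.
Legendre symbol by Euler's criterion: (161/3253) ≡ 161^1626 ≡ 1 (mod 3253), i.e. (161/3253) = 1.
d is a quadratic residue mod p, hence 3253 splits in O_K.

split — (3253) = 𝔭₁𝔭₂ with 𝔭₁ ≠ 𝔭₂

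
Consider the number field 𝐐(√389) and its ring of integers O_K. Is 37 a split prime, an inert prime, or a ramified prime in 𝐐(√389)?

inert

d = 389 ≡ 1 (mod 4), so O_K = ℤ[(1+√389)/2] and disc(K) = d = 389.
37 ∤ 389, so 37 is unramified.
Legendre symbol by Euler's criterion: (389/37) ≡ 389^18 ≡ 36 (mod 37), i.e. (389/37) = -1.
d is a non-residue mod p, hence 37 remains inert in O_K.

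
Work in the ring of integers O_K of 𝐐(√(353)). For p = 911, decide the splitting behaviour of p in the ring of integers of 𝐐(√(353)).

911 remains inert

d = 353 ≡ 1 (mod 4), so O_K = ℤ[(1+√353)/2] and disc(K) = d = 353.
disc(K) = 353 is not divisible by 911; 911 is unramified.
(353/911) = 353^455 mod 911 = 910, giving Legendre symbol -1.
(353/911) = -1, so 911 is inert.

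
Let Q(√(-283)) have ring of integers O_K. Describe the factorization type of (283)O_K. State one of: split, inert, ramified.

p ramifies

d = -283 ≡ 1 (mod 4), so O_K = ℤ[(1+√-283)/2] and disc(K) = d = -283.
Ramification test: 283 | -283. The prime 283 ramifies in K.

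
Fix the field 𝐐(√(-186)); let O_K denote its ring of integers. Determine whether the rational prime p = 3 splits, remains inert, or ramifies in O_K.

Since -186 ≢ 1 mod 4, the ring of integers is ℤ[√-186] with discriminant 4·(-186) = -744.
disc(K) = -744 = 3·(-248), so p = 3 is ramified.

ramifies in O_K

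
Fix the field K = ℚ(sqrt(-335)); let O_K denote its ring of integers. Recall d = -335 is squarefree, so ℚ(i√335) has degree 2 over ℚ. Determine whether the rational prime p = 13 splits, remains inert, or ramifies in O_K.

split — (13) = 𝔭₁𝔭₂ with 𝔭₁ ≠ 𝔭₂

Since -335 ≡ 1 mod 4, the ring of integers is ℤ[(1+√-335)/2] with discriminant -335.
disc(K) = -335 is not divisible by 13; 13 is unramified.
Legendre symbol by Euler's criterion: (-335/13) ≡ (-335)^6 ≡ 1 (mod 13), i.e. (-335/13) = 1.
Legendre symbol 1 ⇒ 13 is split.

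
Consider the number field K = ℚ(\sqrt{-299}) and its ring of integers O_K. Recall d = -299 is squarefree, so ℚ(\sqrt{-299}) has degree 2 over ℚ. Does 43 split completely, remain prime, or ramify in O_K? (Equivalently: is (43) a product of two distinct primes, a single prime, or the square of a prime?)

-299 mod 4 = 1, hence disc K = -299 and O_K = ℤ[(1+√-299)/2].
disc(K) = -299 is not divisible by 43; 43 is unramified.
Euler's criterion: (-299)^21 mod 43 = 42. Thus (-299|43) = -1.
d is a non-residue mod p, hence 43 remains inert in O_K.

inert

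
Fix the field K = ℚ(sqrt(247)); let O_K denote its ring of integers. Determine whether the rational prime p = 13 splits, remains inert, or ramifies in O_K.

ramified — (13) = 𝔭²

d = 247 ≡ 3 (mod 4), so O_K = ℤ[√247] and disc(K) = 4d = 988.
disc(K) = 988 = 13·76, so p = 13 is ramified.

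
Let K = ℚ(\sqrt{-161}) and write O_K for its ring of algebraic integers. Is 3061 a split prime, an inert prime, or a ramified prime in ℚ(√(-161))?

Since -161 ≢ 1 mod 4, the ring of integers is ℤ[√-161] with discriminant 4·(-161) = -644.
Since gcd(3061, -644) = 1 the prime 3061 does not ramify.
Euler's criterion: (-161)^1530 mod 3061 = 1. Thus (-161|3061) = 1.
Legendre symbol 1 ⇒ 3061 is split.

split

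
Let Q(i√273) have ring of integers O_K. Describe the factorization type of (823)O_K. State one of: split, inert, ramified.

inert

Since -273 ≢ 1 mod 4, the ring of integers is ℤ[√-273] with discriminant 4·(-273) = -1092.
823 ∤ -1092, so 823 is unramified.
(-273/823) = 550^411 mod 823 = 822, giving Legendre symbol -1.
d is a non-residue mod p, hence 823 remains inert in O_K.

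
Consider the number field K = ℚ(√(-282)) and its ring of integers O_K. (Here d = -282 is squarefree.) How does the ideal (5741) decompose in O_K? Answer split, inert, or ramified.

splits completely

d = -282 ≡ 2 (mod 4), so O_K = ℤ[√-282] and disc(K) = 4d = -1128.
5741 ∤ -1128, so 5741 is unramified.
Compute (-282/5741) via Euler: 5459^((5741-1)/2) mod 5741 = 1, so (-282/5741) = 1.
Legendre symbol 1 ⇒ 5741 is split.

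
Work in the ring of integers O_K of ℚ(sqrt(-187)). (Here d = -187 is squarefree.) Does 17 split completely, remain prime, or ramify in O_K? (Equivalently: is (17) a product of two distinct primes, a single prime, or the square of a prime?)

d = -187 ≡ 1 (mod 4), so O_K = ℤ[(1+√-187)/2] and disc(K) = d = -187.
17 divides disc(K) = -187, so 17 ramifies.

ramified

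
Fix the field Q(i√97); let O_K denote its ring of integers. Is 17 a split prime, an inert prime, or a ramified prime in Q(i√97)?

inert

d = -97 ≡ 3 (mod 4), so O_K = ℤ[√-97] and disc(K) = 4d = -388.
17 ∤ -388, so 17 is unramified.
Legendre symbol by Euler's criterion: (-97/17) ≡ (-97)^8 ≡ 16 (mod 17), i.e. (-97/17) = -1.
Legendre symbol -1 ⇒ 17 is inert.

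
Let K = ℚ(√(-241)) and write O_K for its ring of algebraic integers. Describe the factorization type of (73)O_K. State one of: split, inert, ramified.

-241 mod 4 = 3, hence disc K = 4·(-241) = -964 and O_K = ℤ[√-241].
73 ∤ -964, so 73 is unramified.
Legendre symbol by Euler's criterion: (-241/73) ≡ (-241)^36 ≡ 72 (mod 73), i.e. (-241/73) = -1.
(-241/73) = -1, so 73 is inert.

inert — (73) stays prime in O_K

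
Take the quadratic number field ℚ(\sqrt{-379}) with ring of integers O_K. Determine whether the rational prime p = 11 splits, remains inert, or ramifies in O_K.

d = -379 ≡ 1 (mod 4), so O_K = ℤ[(1+√-379)/2] and disc(K) = d = -379.
Since gcd(11, -379) = 1 the prime 11 does not ramify.
(-379/11) = 6^5 mod 11 = 10, giving Legendre symbol -1.
d is a non-residue mod p, hence 11 remains inert in O_K.

remains prime (inert)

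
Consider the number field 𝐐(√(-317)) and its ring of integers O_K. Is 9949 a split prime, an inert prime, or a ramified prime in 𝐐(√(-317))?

inert — (9949) stays prime in O_K

d = -317 ≡ 3 (mod 4), so O_K = ℤ[√-317] and disc(K) = 4d = -1268.
disc(K) = -1268 is not divisible by 9949; 9949 is unramified.
(-317/9949) = 9632^4974 mod 9949 = 9948, giving Legendre symbol -1.
(-317/9949) = -1, so 9949 is inert.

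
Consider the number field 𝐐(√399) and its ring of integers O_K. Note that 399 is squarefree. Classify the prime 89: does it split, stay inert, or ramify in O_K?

Since 399 ≢ 1 mod 4, the ring of integers is ℤ[√399] with discriminant 4·399 = 1596.
disc(K) = 1596 is not divisible by 89; 89 is unramified.
Compute (399/89) via Euler: 43^((89-1)/2) mod 89 = 88, so (399/89) = -1.
Legendre symbol -1 ⇒ 89 is inert.

inert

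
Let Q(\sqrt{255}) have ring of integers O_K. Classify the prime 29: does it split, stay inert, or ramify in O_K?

splits completely

255 mod 4 = 3, hence disc K = 4·255 = 1020 and O_K = ℤ[√255].
29 ∤ 1020, so 29 is unramified.
Euler's criterion: 255^14 mod 29 = 1. Thus (255|29) = 1.
(255/29) = 1, so 29 splits.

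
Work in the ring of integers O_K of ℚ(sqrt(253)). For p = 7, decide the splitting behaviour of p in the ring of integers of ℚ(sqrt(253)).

253 mod 4 = 1, hence disc K = 253 and O_K = ℤ[(1+√253)/2].
Since gcd(7, 253) = 1 the prime 7 does not ramify.
Euler's criterion: 253^3 mod 7 = 1. Thus (253|7) = 1.
(253/7) = 1, so 7 splits.

split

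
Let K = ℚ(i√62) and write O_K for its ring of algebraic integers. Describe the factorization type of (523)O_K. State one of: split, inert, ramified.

-62 mod 4 = 2, hence disc K = 4·(-62) = -248 and O_K = ℤ[√-62].
Since gcd(523, -248) = 1 the prime 523 does not ramify.
Legendre symbol by Euler's criterion: (-62/523) ≡ (-62)^261 ≡ 1 (mod 523), i.e. (-62/523) = 1.
Legendre symbol 1 ⇒ 523 is split.

split — (523) = 𝔭₁𝔭₂ with 𝔭₁ ≠ 𝔭₂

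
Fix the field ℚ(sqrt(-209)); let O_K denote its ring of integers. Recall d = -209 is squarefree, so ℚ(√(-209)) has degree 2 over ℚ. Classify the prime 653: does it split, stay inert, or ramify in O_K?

split

d = -209 ≡ 3 (mod 4), so O_K = ℤ[√-209] and disc(K) = 4d = -836.
disc(K) = -836 is not divisible by 653; 653 is unramified.
Compute (-209/653) via Euler: 444^((653-1)/2) mod 653 = 1, so (-209/653) = 1.
Legendre symbol 1 ⇒ 653 is split.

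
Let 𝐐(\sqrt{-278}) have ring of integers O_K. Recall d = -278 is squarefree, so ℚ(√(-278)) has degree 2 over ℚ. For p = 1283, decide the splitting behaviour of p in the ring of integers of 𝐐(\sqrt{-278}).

Since -278 ≢ 1 mod 4, the ring of integers is ℤ[√-278] with discriminant 4·(-278) = -1112.
Since gcd(1283, -1112) = 1 the prime 1283 does not ramify.
Euler's criterion: (-278)^641 mod 1283 = 1. Thus (-278|1283) = 1.
d is a quadratic residue mod p, hence 1283 splits in O_K.

1283 splits in O_K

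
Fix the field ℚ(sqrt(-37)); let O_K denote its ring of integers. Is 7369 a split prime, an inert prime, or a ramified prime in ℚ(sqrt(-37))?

7369 remains inert

-37 mod 4 = 3, hence disc K = 4·(-37) = -148 and O_K = ℤ[√-37].
Since gcd(7369, -148) = 1 the prime 7369 does not ramify.
(-37/7369) = 7332^3684 mod 7369 = 7368, giving Legendre symbol -1.
d is a non-residue mod p, hence 7369 remains inert in O_K.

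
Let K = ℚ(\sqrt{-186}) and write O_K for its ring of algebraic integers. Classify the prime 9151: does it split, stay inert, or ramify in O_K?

p splits

Since -186 ≢ 1 mod 4, the ring of integers is ℤ[√-186] with discriminant 4·(-186) = -744.
Since gcd(9151, -744) = 1 the prime 9151 does not ramify.
(-186/9151) = 8965^4575 mod 9151 = 1, giving Legendre symbol 1.
(-186/9151) = 1, so 9151 splits.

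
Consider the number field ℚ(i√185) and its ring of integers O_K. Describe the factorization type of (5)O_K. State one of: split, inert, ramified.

d = -185 ≡ 3 (mod 4), so O_K = ℤ[√-185] and disc(K) = 4d = -740.
Ramification test: 5 | -740. The prime 5 ramifies in K.

ramifies in O_K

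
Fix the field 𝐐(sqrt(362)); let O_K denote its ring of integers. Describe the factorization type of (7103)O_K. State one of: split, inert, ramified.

splits completely

362 mod 4 = 2, hence disc K = 4·362 = 1448 and O_K = ℤ[√362].
disc(K) = 1448 is not divisible by 7103; 7103 is unramified.
Euler's criterion: 362^3551 mod 7103 = 1. Thus (362|7103) = 1.
(362/7103) = 1, so 7103 splits.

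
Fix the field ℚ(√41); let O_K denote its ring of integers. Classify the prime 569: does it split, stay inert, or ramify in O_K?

splits completely

41 mod 4 = 1, hence disc K = 41 and O_K = ℤ[(1+√41)/2].
disc(K) = 41 is not divisible by 569; 569 is unramified.
(41/569) = 41^284 mod 569 = 1, giving Legendre symbol 1.
d is a quadratic residue mod p, hence 569 splits in O_K.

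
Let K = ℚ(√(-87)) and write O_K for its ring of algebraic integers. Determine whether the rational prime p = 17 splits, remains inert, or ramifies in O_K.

-87 mod 4 = 1, hence disc K = -87 and O_K = ℤ[(1+√-87)/2].
17 ∤ -87, so 17 is unramified.
(-87/17) = 15^8 mod 17 = 1, giving Legendre symbol 1.
(-87/17) = 1, so 17 splits.

splits completely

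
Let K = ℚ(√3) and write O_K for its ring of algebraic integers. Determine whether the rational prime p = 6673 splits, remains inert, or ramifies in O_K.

d = 3 ≡ 3 (mod 4), so O_K = ℤ[√3] and disc(K) = 4d = 12.
Since gcd(6673, 12) = 1 the prime 6673 does not ramify.
Euler's criterion: 3^3336 mod 6673 = 1. Thus (3|6673) = 1.
d is a quadratic residue mod p, hence 6673 splits in O_K.

p splits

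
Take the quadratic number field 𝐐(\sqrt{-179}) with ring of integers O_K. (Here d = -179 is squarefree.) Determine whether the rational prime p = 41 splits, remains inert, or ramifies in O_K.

p is inert

-179 mod 4 = 1, hence disc K = -179 and O_K = ℤ[(1+√-179)/2].
disc(K) = -179 is not divisible by 41; 41 is unramified.
Legendre symbol by Euler's criterion: (-179/41) ≡ (-179)^20 ≡ 40 (mod 41), i.e. (-179/41) = -1.
(-179/41) = -1, so 41 is inert.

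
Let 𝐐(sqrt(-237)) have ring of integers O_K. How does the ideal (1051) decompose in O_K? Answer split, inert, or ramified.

splits completely

-237 mod 4 = 3, hence disc K = 4·(-237) = -948 and O_K = ℤ[√-237].
disc(K) = -948 is not divisible by 1051; 1051 is unramified.
Compute (-237/1051) via Euler: 814^((1051-1)/2) mod 1051 = 1, so (-237/1051) = 1.
d is a quadratic residue mod p, hence 1051 splits in O_K.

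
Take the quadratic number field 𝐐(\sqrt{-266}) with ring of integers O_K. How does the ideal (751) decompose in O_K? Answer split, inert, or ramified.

p splits

-266 mod 4 = 2, hence disc K = 4·(-266) = -1064 and O_K = ℤ[√-266].
disc(K) = -1064 is not divisible by 751; 751 is unramified.
Euler's criterion: (-266)^375 mod 751 = 1. Thus (-266|751) = 1.
Legendre symbol 1 ⇒ 751 is split.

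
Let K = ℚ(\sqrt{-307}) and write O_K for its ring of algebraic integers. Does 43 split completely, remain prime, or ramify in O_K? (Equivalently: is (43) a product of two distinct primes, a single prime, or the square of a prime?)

d = -307 ≡ 1 (mod 4), so O_K = ℤ[(1+√-307)/2] and disc(K) = d = -307.
Since gcd(43, -307) = 1 the prime 43 does not ramify.
Euler's criterion: (-307)^21 mod 43 = 42. Thus (-307|43) = -1.
d is a non-residue mod p, hence 43 remains inert in O_K.

inert — (43) stays prime in O_K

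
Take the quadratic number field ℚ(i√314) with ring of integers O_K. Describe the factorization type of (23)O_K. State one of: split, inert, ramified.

-314 mod 4 = 2, hence disc K = 4·(-314) = -1256 and O_K = ℤ[√-314].
23 ∤ -1256, so 23 is unramified.
Euler's criterion: (-314)^11 mod 23 = 1. Thus (-314|23) = 1.
(-314/23) = 1, so 23 splits.

p splits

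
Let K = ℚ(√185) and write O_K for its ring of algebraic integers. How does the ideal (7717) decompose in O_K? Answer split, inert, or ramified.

d = 185 ≡ 1 (mod 4), so O_K = ℤ[(1+√185)/2] and disc(K) = d = 185.
Since gcd(7717, 185) = 1 the prime 7717 does not ramify.
Legendre symbol by Euler's criterion: (185/7717) ≡ 185^3858 ≡ 7716 (mod 7717), i.e. (185/7717) = -1.
(185/7717) = -1, so 7717 is inert.

remains prime (inert)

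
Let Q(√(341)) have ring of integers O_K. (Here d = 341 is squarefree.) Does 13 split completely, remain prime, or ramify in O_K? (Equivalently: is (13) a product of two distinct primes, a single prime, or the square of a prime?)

Since 341 ≡ 1 mod 4, the ring of integers is ℤ[(1+√341)/2] with discriminant 341.
disc(K) = 341 is not divisible by 13; 13 is unramified.
(341/13) = 3^6 mod 13 = 1, giving Legendre symbol 1.
(341/13) = 1, so 13 splits.

p splits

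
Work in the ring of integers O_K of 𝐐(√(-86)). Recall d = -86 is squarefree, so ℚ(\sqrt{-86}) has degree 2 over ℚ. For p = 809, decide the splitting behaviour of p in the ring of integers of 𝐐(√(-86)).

split — (809) = 𝔭₁𝔭₂ with 𝔭₁ ≠ 𝔭₂

Since -86 ≢ 1 mod 4, the ring of integers is ℤ[√-86] with discriminant 4·(-86) = -344.
809 ∤ -344, so 809 is unramified.
(-86/809) = 723^404 mod 809 = 1, giving Legendre symbol 1.
Legendre symbol 1 ⇒ 809 is split.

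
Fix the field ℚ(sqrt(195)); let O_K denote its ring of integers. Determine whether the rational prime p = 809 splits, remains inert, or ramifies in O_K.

d = 195 ≡ 3 (mod 4), so O_K = ℤ[√195] and disc(K) = 4d = 780.
Since gcd(809, 780) = 1 the prime 809 does not ramify.
(195/809) = 195^404 mod 809 = 808, giving Legendre symbol -1.
d is a non-residue mod p, hence 809 remains inert in O_K.

p is inert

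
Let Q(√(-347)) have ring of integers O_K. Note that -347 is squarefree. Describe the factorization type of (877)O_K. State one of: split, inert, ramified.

Since -347 ≡ 1 mod 4, the ring of integers is ℤ[(1+√-347)/2] with discriminant -347.
disc(K) = -347 is not divisible by 877; 877 is unramified.
Compute (-347/877) via Euler: 530^((877-1)/2) mod 877 = 1, so (-347/877) = 1.
d is a quadratic residue mod p, hence 877 splits in O_K.

p splits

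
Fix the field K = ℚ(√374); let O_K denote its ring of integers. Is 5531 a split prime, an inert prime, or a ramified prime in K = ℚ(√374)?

Since 374 ≢ 1 mod 4, the ring of integers is ℤ[√374] with discriminant 4·374 = 1496.
5531 ∤ 1496, so 5531 is unramified.
Euler's criterion: 374^2765 mod 5531 = 5530. Thus (374|5531) = -1.
d is a non-residue mod p, hence 5531 remains inert in O_K.

p is inert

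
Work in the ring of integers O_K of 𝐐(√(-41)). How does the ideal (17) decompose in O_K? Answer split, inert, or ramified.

Since -41 ≢ 1 mod 4, the ring of integers is ℤ[√-41] with discriminant 4·(-41) = -164.
Since gcd(17, -164) = 1 the prime 17 does not ramify.
Compute (-41/17) via Euler: 10^((17-1)/2) mod 17 = 16, so (-41/17) = -1.
d is a non-residue mod p, hence 17 remains inert in O_K.

inert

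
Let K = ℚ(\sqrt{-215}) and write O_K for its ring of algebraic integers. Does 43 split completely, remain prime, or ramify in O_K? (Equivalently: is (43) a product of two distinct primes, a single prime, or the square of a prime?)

43 is ramified

Since -215 ≡ 1 mod 4, the ring of integers is ℤ[(1+√-215)/2] with discriminant -215.
disc(K) = -215 = 43·(-5), so p = 43 is ramified.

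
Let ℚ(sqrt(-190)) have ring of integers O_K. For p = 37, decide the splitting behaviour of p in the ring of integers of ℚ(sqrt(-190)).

inert — (37) stays prime in O_K

-190 mod 4 = 2, hence disc K = 4·(-190) = -760 and O_K = ℤ[√-190].
Since gcd(37, -760) = 1 the prime 37 does not ramify.
Euler's criterion: (-190)^18 mod 37 = 36. Thus (-190|37) = -1.
d is a non-residue mod p, hence 37 remains inert in O_K.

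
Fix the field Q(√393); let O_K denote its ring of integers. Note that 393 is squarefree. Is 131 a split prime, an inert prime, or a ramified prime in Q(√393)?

ramified — (131) = 𝔭²

d = 393 ≡ 1 (mod 4), so O_K = ℤ[(1+√393)/2] and disc(K) = d = 393.
Ramification test: 131 | 393. The prime 131 ramifies in K.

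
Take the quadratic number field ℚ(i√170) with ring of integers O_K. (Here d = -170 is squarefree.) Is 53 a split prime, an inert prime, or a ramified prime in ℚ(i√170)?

p splits

-170 mod 4 = 2, hence disc K = 4·(-170) = -680 and O_K = ℤ[√-170].
disc(K) = -680 is not divisible by 53; 53 is unramified.
(-170/53) = 42^26 mod 53 = 1, giving Legendre symbol 1.
Legendre symbol 1 ⇒ 53 is split.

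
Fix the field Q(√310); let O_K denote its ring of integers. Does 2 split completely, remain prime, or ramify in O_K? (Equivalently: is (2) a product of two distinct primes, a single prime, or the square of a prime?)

d = 310 ≡ 2 (mod 4), so O_K = ℤ[√310] and disc(K) = 4d = 1240.
disc(K) = 1240 = 2·620, so p = 2 is ramified.

p ramifies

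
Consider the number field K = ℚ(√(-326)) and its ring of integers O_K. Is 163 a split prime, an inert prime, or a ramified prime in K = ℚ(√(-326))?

ramifies in O_K

Since -326 ≢ 1 mod 4, the ring of integers is ℤ[√-326] with discriminant 4·(-326) = -1304.
Ramification test: 163 | -1304. The prime 163 ramifies in K.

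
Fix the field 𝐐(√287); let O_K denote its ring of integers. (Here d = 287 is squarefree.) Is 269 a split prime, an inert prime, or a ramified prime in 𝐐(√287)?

Since 287 ≢ 1 mod 4, the ring of integers is ℤ[√287] with discriminant 4·287 = 1148.
269 ∤ 1148, so 269 is unramified.
(287/269) = 18^134 mod 269 = 268, giving Legendre symbol -1.
d is a non-residue mod p, hence 269 remains inert in O_K.

269 remains inert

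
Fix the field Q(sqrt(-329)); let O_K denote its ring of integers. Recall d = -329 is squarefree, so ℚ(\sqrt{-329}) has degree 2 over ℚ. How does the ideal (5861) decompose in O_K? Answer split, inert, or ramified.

inert — (5861) stays prime in O_K

-329 mod 4 = 3, hence disc K = 4·(-329) = -1316 and O_K = ℤ[√-329].
5861 ∤ -1316, so 5861 is unramified.
(-329/5861) = 5532^2930 mod 5861 = 5860, giving Legendre symbol -1.
Legendre symbol -1 ⇒ 5861 is inert.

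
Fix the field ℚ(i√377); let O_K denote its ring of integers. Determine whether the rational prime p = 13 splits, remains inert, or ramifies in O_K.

13 is ramified

Since -377 ≢ 1 mod 4, the ring of integers is ℤ[√-377] with discriminant 4·(-377) = -1508.
disc(K) = -1508 = 13·(-116), so p = 13 is ramified.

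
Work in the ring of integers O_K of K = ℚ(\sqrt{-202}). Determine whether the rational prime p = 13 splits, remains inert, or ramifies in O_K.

inert — (13) stays prime in O_K

-202 mod 4 = 2, hence disc K = 4·(-202) = -808 and O_K = ℤ[√-202].
13 ∤ -808, so 13 is unramified.
Euler's criterion: (-202)^6 mod 13 = 12. Thus (-202|13) = -1.
(-202/13) = -1, so 13 is inert.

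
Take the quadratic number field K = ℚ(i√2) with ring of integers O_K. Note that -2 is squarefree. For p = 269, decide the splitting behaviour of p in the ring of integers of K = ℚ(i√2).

Since -2 ≢ 1 mod 4, the ring of integers is ℤ[√-2] with discriminant 4·(-2) = -8.
disc(K) = -8 is not divisible by 269; 269 is unramified.
(-2/269) = 267^134 mod 269 = 268, giving Legendre symbol -1.
Legendre symbol -1 ⇒ 269 is inert.

inert — (269) stays prime in O_K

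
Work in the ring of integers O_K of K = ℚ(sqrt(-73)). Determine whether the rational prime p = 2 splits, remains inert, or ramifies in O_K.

Since -73 ≢ 1 mod 4, the ring of integers is ℤ[√-73] with discriminant 4·(-73) = -292.
disc(K) = -292 = 2·(-146), so p = 2 is ramified.

2 is ramified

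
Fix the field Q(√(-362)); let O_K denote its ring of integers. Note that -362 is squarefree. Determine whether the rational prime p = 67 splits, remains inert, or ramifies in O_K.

splits completely

Since -362 ≢ 1 mod 4, the ring of integers is ℤ[√-362] with discriminant 4·(-362) = -1448.
Since gcd(67, -1448) = 1 the prime 67 does not ramify.
Legendre symbol by Euler's criterion: (-362/67) ≡ (-362)^33 ≡ 1 (mod 67), i.e. (-362/67) = 1.
Legendre symbol 1 ⇒ 67 is split.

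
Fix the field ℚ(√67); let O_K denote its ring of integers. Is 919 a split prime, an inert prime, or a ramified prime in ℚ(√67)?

p splits

67 mod 4 = 3, hence disc K = 4·67 = 268 and O_K = ℤ[√67].
919 ∤ 268, so 919 is unramified.
Legendre symbol by Euler's criterion: (67/919) ≡ 67^459 ≡ 1 (mod 919), i.e. (67/919) = 1.
(67/919) = 1, so 919 splits.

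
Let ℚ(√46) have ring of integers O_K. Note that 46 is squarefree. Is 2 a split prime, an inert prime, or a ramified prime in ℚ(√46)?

Since 46 ≢ 1 mod 4, the ring of integers is ℤ[√46] with discriminant 4·46 = 184.
disc(K) = 184 = 2·92, so p = 2 is ramified.

ramified — (2) = 𝔭²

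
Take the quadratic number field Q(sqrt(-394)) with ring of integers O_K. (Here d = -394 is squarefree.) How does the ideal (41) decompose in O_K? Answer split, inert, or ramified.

split

-394 mod 4 = 2, hence disc K = 4·(-394) = -1576 and O_K = ℤ[√-394].
Since gcd(41, -1576) = 1 the prime 41 does not ramify.
Compute (-394/41) via Euler: 16^((41-1)/2) mod 41 = 1, so (-394/41) = 1.
(-394/41) = 1, so 41 splits.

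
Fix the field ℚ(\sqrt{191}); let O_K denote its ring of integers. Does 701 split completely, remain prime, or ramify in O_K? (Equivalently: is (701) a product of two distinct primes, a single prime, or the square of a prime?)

d = 191 ≡ 3 (mod 4), so O_K = ℤ[√191] and disc(K) = 4d = 764.
disc(K) = 764 is not divisible by 701; 701 is unramified.
Euler's criterion: 191^350 mod 701 = 1. Thus (191|701) = 1.
(191/701) = 1, so 701 splits.

split — (701) = 𝔭₁𝔭₂ with 𝔭₁ ≠ 𝔭₂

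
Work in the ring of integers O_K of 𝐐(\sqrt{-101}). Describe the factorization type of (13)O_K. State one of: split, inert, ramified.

split

-101 mod 4 = 3, hence disc K = 4·(-101) = -404 and O_K = ℤ[√-101].
13 ∤ -404, so 13 is unramified.
Euler's criterion: (-101)^6 mod 13 = 1. Thus (-101|13) = 1.
(-101/13) = 1, so 13 splits.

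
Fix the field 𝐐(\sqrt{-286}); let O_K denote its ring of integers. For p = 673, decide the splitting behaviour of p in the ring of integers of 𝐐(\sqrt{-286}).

Since -286 ≢ 1 mod 4, the ring of integers is ℤ[√-286] with discriminant 4·(-286) = -1144.
Since gcd(673, -1144) = 1 the prime 673 does not ramify.
Legendre symbol by Euler's criterion: (-286/673) ≡ (-286)^336 ≡ 672 (mod 673), i.e. (-286/673) = -1.
Legendre symbol -1 ⇒ 673 is inert.

inert — (673) stays prime in O_K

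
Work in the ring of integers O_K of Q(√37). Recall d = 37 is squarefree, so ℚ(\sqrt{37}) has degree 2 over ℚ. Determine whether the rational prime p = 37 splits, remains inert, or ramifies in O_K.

ramified — (37) = 𝔭²

Since 37 ≡ 1 mod 4, the ring of integers is ℤ[(1+√37)/2] with discriminant 37.
Ramification test: 37 | 37. The prime 37 ramifies in K.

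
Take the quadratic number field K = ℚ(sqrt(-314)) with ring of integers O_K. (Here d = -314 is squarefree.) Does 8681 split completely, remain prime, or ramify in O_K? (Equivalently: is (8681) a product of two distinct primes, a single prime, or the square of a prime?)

-314 mod 4 = 2, hence disc K = 4·(-314) = -1256 and O_K = ℤ[√-314].
Since gcd(8681, -1256) = 1 the prime 8681 does not ramify.
Compute (-314/8681) via Euler: 8367^((8681-1)/2) mod 8681 = 1, so (-314/8681) = 1.
Legendre symbol 1 ⇒ 8681 is split.

8681 splits in O_K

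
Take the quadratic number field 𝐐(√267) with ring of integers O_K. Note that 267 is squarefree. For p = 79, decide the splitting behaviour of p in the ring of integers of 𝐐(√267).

inert

Since 267 ≢ 1 mod 4, the ring of integers is ℤ[√267] with discriminant 4·267 = 1068.
79 ∤ 1068, so 79 is unramified.
Compute (267/79) via Euler: 30^((79-1)/2) mod 79 = 78, so (267/79) = -1.
d is a non-residue mod p, hence 79 remains inert in O_K.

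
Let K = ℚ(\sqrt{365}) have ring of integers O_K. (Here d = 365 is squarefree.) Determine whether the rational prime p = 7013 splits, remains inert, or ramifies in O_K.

7013 splits in O_K

Since 365 ≡ 1 mod 4, the ring of integers is ℤ[(1+√365)/2] with discriminant 365.
disc(K) = 365 is not divisible by 7013; 7013 is unramified.
Legendre symbol by Euler's criterion: (365/7013) ≡ 365^3506 ≡ 1 (mod 7013), i.e. (365/7013) = 1.
(365/7013) = 1, so 7013 splits.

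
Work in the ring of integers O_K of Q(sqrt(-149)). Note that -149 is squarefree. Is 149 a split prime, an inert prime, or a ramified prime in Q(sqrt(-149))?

-149 mod 4 = 3, hence disc K = 4·(-149) = -596 and O_K = ℤ[√-149].
disc(K) = -596 = 149·(-4), so p = 149 is ramified.

ramified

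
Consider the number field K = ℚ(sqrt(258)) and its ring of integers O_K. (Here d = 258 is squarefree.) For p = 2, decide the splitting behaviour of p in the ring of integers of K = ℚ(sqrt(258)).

ramified

d = 258 ≡ 2 (mod 4), so O_K = ℤ[√258] and disc(K) = 4d = 1032.
disc(K) = 1032 = 2·516, so p = 2 is ramified.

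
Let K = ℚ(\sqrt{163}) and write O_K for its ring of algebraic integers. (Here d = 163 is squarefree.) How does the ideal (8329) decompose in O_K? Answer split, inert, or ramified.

splits completely

Since 163 ≢ 1 mod 4, the ring of integers is ℤ[√163] with discriminant 4·163 = 652.
8329 ∤ 652, so 8329 is unramified.
(163/8329) = 163^4164 mod 8329 = 1, giving Legendre symbol 1.
(163/8329) = 1, so 8329 splits.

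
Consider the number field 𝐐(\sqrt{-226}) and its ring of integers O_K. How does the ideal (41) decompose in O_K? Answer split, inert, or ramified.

split

-226 mod 4 = 2, hence disc K = 4·(-226) = -904 and O_K = ℤ[√-226].
disc(K) = -904 is not divisible by 41; 41 is unramified.
Compute (-226/41) via Euler: 20^((41-1)/2) mod 41 = 1, so (-226/41) = 1.
Legendre symbol 1 ⇒ 41 is split.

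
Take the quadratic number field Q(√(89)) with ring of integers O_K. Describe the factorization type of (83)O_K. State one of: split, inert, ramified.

d = 89 ≡ 1 (mod 4), so O_K = ℤ[(1+√89)/2] and disc(K) = d = 89.
Since gcd(83, 89) = 1 the prime 83 does not ramify.
Euler's criterion: 89^41 mod 83 = 82. Thus (89|83) = -1.
d is a non-residue mod p, hence 83 remains inert in O_K.

inert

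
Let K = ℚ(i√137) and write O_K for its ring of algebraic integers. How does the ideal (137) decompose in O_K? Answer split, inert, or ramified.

p ramifies

Since -137 ≢ 1 mod 4, the ring of integers is ℤ[√-137] with discriminant 4·(-137) = -548.
Ramification test: 137 | -548. The prime 137 ramifies in K.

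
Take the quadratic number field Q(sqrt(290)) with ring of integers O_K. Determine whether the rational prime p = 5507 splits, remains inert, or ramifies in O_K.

290 mod 4 = 2, hence disc K = 4·290 = 1160 and O_K = ℤ[√290].
Since gcd(5507, 1160) = 1 the prime 5507 does not ramify.
Legendre symbol by Euler's criterion: (290/5507) ≡ 290^2753 ≡ 5506 (mod 5507), i.e. (290/5507) = -1.
d is a non-residue mod p, hence 5507 remains inert in O_K.

p is inert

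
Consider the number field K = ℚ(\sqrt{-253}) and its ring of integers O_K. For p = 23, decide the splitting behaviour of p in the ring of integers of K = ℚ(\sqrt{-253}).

d = -253 ≡ 3 (mod 4), so O_K = ℤ[√-253] and disc(K) = 4d = -1012.
23 divides disc(K) = -1012, so 23 ramifies.

ramifies in O_K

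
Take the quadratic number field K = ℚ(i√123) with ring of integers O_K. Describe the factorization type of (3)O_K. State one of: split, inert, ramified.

ramifies in O_K

d = -123 ≡ 1 (mod 4), so O_K = ℤ[(1+√-123)/2] and disc(K) = d = -123.
Ramification test: 3 | -123. The prime 3 ramifies in K.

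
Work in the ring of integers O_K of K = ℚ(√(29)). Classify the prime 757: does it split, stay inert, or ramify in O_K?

29 mod 4 = 1, hence disc K = 29 and O_K = ℤ[(1+√29)/2].
Since gcd(757, 29) = 1 the prime 757 does not ramify.
Euler's criterion: 29^378 mod 757 = 756. Thus (29|757) = -1.
(29/757) = -1, so 757 is inert.

757 remains inert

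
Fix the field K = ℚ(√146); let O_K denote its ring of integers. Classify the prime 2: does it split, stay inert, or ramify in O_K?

146 mod 4 = 2, hence disc K = 4·146 = 584 and O_K = ℤ[√146].
2 divides disc(K) = 584, so 2 ramifies.

ramified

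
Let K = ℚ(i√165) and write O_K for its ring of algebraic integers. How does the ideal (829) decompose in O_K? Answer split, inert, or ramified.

split

-165 mod 4 = 3, hence disc K = 4·(-165) = -660 and O_K = ℤ[√-165].
disc(K) = -660 is not divisible by 829; 829 is unramified.
(-165/829) = 664^414 mod 829 = 1, giving Legendre symbol 1.
Legendre symbol 1 ⇒ 829 is split.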